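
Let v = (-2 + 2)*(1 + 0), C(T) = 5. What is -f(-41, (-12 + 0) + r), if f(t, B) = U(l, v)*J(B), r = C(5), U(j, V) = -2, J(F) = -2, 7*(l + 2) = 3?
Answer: -4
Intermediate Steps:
l = -11/7 (l = -2 + (1/7)*3 = -2 + 3/7 = -11/7 ≈ -1.5714)
v = 0 (v = 0*1 = 0)
r = 5
f(t, B) = 4 (f(t, B) = -2*(-2) = 4)
-f(-41, (-12 + 0) + r) = -1*4 = -4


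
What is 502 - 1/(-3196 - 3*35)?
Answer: 1657103/3301 ≈ 502.00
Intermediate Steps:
502 - 1/(-3196 - 3*35) = 502 - 1/(-3196 - 105) = 502 - 1/(-3301) = 502 - 1*(-1/3301) = 502 + 1/3301 = 1657103/3301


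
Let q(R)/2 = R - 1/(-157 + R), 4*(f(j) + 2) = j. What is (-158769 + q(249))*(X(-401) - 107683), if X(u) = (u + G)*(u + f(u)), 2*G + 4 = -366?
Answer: -2726119904881/92 ≈ -2.9632e+10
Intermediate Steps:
G = -185 (G = -2 + (1/2)*(-366) = -2 - 183 = -185)
f(j) = -2 + j/4
X(u) = (-185 + u)*(-2 + 5*u/4) (X(u) = (u - 185)*(u + (-2 + u/4)) = (-185 + u)*(-2 + 5*u/4))
q(R) = -2/(-157 + R) + 2*R (q(R) = 2*(R - 1/(-157 + R)) = -2/(-157 + R) + 2*R)
(-158769 + q(249))*(X(-401) - 107683) = (-158769 + 2*(-1 + 249**2 - 157*249)/(-157 + 249))*((370 - 933/4*(-401) + (5/4)*(-401)**2) - 107683) = (-158769 + 2*(-1 + 62001 - 39093)/92)*((370 + 374133/4 + (5/4)*160801) - 107683) = (-158769 + 2*(1/92)*22907)*((370 + 374133/4 + 804005/4) - 107683) = (-158769 + 22907/46)*(589809/2 - 107683) = -7280467/46*374443/2 = -2726119904881/92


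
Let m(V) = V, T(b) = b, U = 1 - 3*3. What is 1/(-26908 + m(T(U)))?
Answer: -1/26916 ≈ -3.7153e-5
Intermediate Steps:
U = -8 (U = 1 - 9 = -8)
1/(-26908 + m(T(U))) = 1/(-26908 - 8) = 1/(-26916) = -1/26916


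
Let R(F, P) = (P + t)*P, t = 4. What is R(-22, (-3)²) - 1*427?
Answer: -310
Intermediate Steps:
R(F, P) = P*(4 + P) (R(F, P) = (P + 4)*P = (4 + P)*P = P*(4 + P))
R(-22, (-3)²) - 1*427 = (-3)²*(4 + (-3)²) - 1*427 = 9*(4 + 9) - 427 = 9*13 - 427 = 117 - 427 = -310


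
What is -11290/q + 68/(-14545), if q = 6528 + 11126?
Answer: -82706761/128388715 ≈ -0.64419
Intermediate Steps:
q = 17654
-11290/q + 68/(-14545) = -11290/17654 + 68/(-14545) = -11290*1/17654 + 68*(-1/14545) = -5645/8827 - 68/14545 = -82706761/128388715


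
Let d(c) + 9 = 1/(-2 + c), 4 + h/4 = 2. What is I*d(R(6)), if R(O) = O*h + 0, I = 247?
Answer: -111397/50 ≈ -2227.9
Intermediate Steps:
h = -8 (h = -16 + 4*2 = -16 + 8 = -8)
R(O) = -8*O (R(O) = O*(-8) + 0 = -8*O + 0 = -8*O)
d(c) = -9 + 1/(-2 + c)
I*d(R(6)) = 247*((19 - (-72)*6)/(-2 - 8*6)) = 247*((19 - 9*(-48))/(-2 - 48)) = 247*((19 + 432)/(-50)) = 247*(-1/50*451) = 247*(-451/50) = -111397/50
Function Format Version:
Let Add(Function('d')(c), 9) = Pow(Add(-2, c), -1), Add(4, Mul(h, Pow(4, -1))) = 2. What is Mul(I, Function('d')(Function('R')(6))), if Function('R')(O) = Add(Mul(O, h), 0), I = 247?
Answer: Rational(-111397, 50) ≈ -2227.9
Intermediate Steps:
h = -8 (h = Add(-16, Mul(4, 2)) = Add(-16, 8) = -8)
Function('R')(O) = Mul(-8, O) (Function('R')(O) = Add(Mul(O, -8), 0) = Add(Mul(-8, O), 0) = Mul(-8, O))
Function('d')(c) = Add(-9, Pow(Add(-2, c), -1))
Mul(I, Function('d')(Function('R')(6))) = Mul(247, Mul(Pow(Add(-2, Mul(-8, 6)), -1), Add(19, Mul(-9, Mul(-8, 6))))) = Mul(247, Mul(Pow(Add(-2, -48), -1), Add(19, Mul(-9, -48)))) = Mul(247, Mul(Pow(-50, -1), Add(19, 432))) = Mul(247, Mul(Rational(-1, 50), 451)) = Mul(247, Rational(-451, 50)) = Rational(-111397, 50)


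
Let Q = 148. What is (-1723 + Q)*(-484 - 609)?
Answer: 1721475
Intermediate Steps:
(-1723 + Q)*(-484 - 609) = (-1723 + 148)*(-484 - 609) = -1575*(-1093) = 1721475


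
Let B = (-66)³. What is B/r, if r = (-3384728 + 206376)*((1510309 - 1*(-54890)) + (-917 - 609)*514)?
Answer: 3267/28201914590 ≈ 1.1584e-7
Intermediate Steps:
r = -2481768483920 (r = -3178352*((1510309 + 54890) - 1526*514) = -3178352*(1565199 - 784364) = -3178352*780835 = -2481768483920)
B = -287496
B/r = -287496/(-2481768483920) = -287496*(-1/2481768483920) = 3267/28201914590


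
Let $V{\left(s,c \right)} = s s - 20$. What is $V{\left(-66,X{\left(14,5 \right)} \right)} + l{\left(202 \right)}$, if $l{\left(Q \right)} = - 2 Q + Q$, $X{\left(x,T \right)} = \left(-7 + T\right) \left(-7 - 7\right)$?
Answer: $4134$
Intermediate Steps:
$X{\left(x,T \right)} = 98 - 14 T$ ($X{\left(x,T \right)} = \left(-7 + T\right) \left(-14\right) = 98 - 14 T$)
$V{\left(s,c \right)} = -20 + s^{2}$ ($V{\left(s,c \right)} = s^{2} - 20 = -20 + s^{2}$)
$l{\left(Q \right)} = - Q$
$V{\left(-66,X{\left(14,5 \right)} \right)} + l{\left(202 \right)} = \left(-20 + \left(-66\right)^{2}\right) - 202 = \left(-20 + 4356\right) - 202 = 4336 - 202 = 4134$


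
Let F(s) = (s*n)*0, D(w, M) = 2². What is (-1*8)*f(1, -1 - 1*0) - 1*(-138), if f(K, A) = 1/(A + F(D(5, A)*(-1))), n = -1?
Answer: 146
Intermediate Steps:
D(w, M) = 4
F(s) = 0 (F(s) = (s*(-1))*0 = -s*0 = 0)
f(K, A) = 1/A (f(K, A) = 1/(A + 0) = 1/A)
(-1*8)*f(1, -1 - 1*0) - 1*(-138) = (-1*8)/(-1 - 1*0) - 1*(-138) = -8/(-1 + 0) + 138 = -8/(-1) + 138 = -8*(-1) + 138 = 8 + 138 = 146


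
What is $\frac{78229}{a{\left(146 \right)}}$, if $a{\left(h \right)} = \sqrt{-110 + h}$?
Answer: $\frac{78229}{6} \approx 13038.0$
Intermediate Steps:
$\frac{78229}{a{\left(146 \right)}} = \frac{78229}{\sqrt{-110 + 146}} = \frac{78229}{\sqrt{36}} = \frac{78229}{6}$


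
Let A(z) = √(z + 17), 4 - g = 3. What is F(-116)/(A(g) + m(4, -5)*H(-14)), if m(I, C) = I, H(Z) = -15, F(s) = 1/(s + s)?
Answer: 5/69252 + √2/277008 ≈ 7.7305e-5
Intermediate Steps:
F(s) = 1/(2*s)
g = 1 (g = 4 - 1*3 = 4 - 3 = 1)
A(z) = √(17 + z)
F(-116)/(A(g) + m(4, -5)*H(-14)) = ((½)/(-116))/(√(17 + 1) + 4*(-15)) = ((½)*(-1/116))/(√18 - 60) = -1/(232*(3*√2 - 60)) = -1/(232*(-60 + 3*√2))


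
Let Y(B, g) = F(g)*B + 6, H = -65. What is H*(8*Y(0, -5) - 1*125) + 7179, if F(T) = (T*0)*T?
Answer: 12184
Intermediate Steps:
F(T) = 0 (F(T) = 0*T = 0)
Y(B, g) = 6 (Y(B, g) = 0*B + 6 = 0 + 6 = 6)
H*(8*Y(0, -5) - 1*125) + 7179 = -65*(8*6 - 1*125) + 7179 = -65*(48 - 125) + 7179 = -65*(-77) + 7179 = 5005 + 7179 = 12184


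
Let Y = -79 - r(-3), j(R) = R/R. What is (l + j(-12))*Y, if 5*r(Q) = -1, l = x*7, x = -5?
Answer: 13396/5 ≈ 2679.2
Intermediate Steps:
j(R) = 1
l = -35 (l = -5*7 = -35)
r(Q) = -⅕ (r(Q) = (⅕)*(-1) = -⅕)
Y = -394/5 (Y = -79 - 1*(-⅕) = -79 + ⅕ = -394/5 ≈ -78.800)
(l + j(-12))*Y = (-35 + 1)*(-394/5) = -34*(-394/5) = 13396/5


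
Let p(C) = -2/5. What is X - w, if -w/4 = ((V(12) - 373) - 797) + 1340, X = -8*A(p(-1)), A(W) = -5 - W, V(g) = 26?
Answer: 4104/5 ≈ 820.80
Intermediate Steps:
p(C) = -2/5 (p(C) = -2*1/5 = -2/5)
X = 184/5 (X = -8*(-5 - 1*(-2/5)) = -8*(-5 + 2/5) = -8*(-23/5) = 184/5 ≈ 36.800)
w = -784 (w = -4*(((26 - 373) - 797) + 1340) = -4*((-347 - 797) + 1340) = -4*(-1144 + 1340) = -4*196 = -784)
X - w = 184/5 - 1*(-784) = 184/5 + 784 = 4104/5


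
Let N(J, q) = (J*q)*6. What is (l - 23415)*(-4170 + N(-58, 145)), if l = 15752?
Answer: 418629690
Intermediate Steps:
N(J, q) = 6*J*q
(l - 23415)*(-4170 + N(-58, 145)) = (15752 - 23415)*(-4170 + 6*(-58)*145) = -7663*(-4170 - 50460) = -7663*(-54630) = 418629690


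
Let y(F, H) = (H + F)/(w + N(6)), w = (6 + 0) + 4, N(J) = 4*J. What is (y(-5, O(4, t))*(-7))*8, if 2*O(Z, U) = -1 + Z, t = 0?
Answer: 98/17 ≈ 5.7647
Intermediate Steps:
w = 10 (w = 6 + 4 = 10)
O(Z, U) = -½ + Z/2 (O(Z, U) = (-1 + Z)/2 = -½ + Z/2)
y(F, H) = F/34 + H/34 (y(F, H) = (H + F)/(10 + 4*6) = (F + H)/(10 + 24) = (F + H)/34 = (F + H)*(1/34) = F/34 + H/34)
(y(-5, O(4, t))*(-7))*8 = (((1/34)*(-5) + (-½ + (½)*4)/34)*(-7))*8 = ((-5/34 + (-½ + 2)/34)*(-7))*8 = ((-5/34 + (1/34)*(3/2))*(-7))*8 = ((-5/34 + 3/68)*(-7))*8 = -7/68*(-7)*8 = (49/68)*8 = 98/17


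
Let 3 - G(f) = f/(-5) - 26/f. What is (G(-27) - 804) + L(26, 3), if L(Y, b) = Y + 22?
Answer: -102514/135 ≈ -759.36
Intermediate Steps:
L(Y, b) = 22 + Y
G(f) = 3 + 26/f + f/5 (G(f) = 3 - (f/(-5) - 26/f) = 3 - (f*(-⅕) - 26/f) = 3 - (-f/5 - 26/f) = 3 - (-26/f - f/5) = 3 + (26/f + f/5) = 3 + 26/f + f/5)
(G(-27) - 804) + L(26, 3) = ((3 + 26/(-27) + (⅕)*(-27)) - 804) + (22 + 26) = ((3 + 26*(-1/27) - 27/5) - 804) + 48 = ((3 - 26/27 - 27/5) - 804) + 48 = (-454/135 - 804) + 48 = -108994/135 + 48 = -102514/135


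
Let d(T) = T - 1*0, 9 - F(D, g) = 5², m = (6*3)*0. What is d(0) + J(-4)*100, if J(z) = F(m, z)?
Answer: -1600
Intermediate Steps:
m = 0 (m = 18*0 = 0)
F(D, g) = -16 (F(D, g) = 9 - 1*5² = 9 - 1*25 = 9 - 25 = -16)
J(z) = -16
d(T) = T (d(T) = T + 0 = T)
d(0) + J(-4)*100 = 0 - 16*100 = 0 - 1600 = -1600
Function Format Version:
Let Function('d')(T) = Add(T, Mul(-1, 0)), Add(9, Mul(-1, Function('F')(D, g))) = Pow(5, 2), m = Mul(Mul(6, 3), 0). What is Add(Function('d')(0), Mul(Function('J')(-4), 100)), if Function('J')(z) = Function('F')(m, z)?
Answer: -1600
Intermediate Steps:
m = 0 (m = Mul(18, 0) = 0)
Function('F')(D, g) = -16 (Function('F')(D, g) = Add(9, Mul(-1, Pow(5, 2))) = Add(9, Mul(-1, 25)) = Add(9, -25) = -16)
Function('J')(z) = -16
Function('d')(T) = T (Function('d')(T) = Add(T, 0) = T)
Add(Function('d')(0), Mul(Function('J')(-4), 100)) = Add(0, Mul(-16, 100)) = Add(0, -1600) = -1600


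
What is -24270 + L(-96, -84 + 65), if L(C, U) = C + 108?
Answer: -24258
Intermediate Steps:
L(C, U) = 108 + C
-24270 + L(-96, -84 + 65) = -24270 + (108 - 96) = -24270 + 12 = -24258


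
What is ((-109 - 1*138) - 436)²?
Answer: 466489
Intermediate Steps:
((-109 - 1*138) - 436)² = ((-109 - 138) - 436)² = (-247 - 436)² = (-683)² = 466489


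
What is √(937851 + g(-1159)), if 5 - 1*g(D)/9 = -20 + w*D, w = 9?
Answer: √1031955 ≈ 1015.9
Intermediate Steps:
g(D) = 225 - 81*D (g(D) = 45 - 9*(-20 + 9*D) = 45 + (180 - 81*D) = 225 - 81*D)
√(937851 + g(-1159)) = √(937851 + (225 - 81*(-1159))) = √(937851 + (225 + 93879)) = √(937851 + 94104) = √1031955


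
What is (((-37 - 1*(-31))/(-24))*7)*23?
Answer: 161/4 ≈ 40.250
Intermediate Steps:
(((-37 - 1*(-31))/(-24))*7)*23 = (((-37 + 31)*(-1/24))*7)*23 = (-6*(-1/24)*7)*23 = ((¼)*7)*23 = (7/4)*23 = 161/4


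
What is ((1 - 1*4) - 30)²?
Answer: 1089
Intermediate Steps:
((1 - 1*4) - 30)² = ((1 - 4) - 30)² = (-3 - 30)² = (-33)² = 1089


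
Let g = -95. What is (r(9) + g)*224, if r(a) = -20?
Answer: -25760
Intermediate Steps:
(r(9) + g)*224 = (-20 - 95)*224 = -115*224 = -25760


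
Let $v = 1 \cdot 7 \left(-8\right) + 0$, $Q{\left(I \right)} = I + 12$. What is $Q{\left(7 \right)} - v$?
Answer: $75$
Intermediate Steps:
$Q{\left(I \right)} = 12 + I$
$v = -56$ ($v = 7 \left(-8\right) + 0 = -56 + 0 = -56$)
$Q{\left(7 \right)} - v = \left(12 + 7\right) - -56 = 19 + 56 = 75$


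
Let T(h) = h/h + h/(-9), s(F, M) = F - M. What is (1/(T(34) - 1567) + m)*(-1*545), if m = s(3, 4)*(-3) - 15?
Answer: 92402025/14128 ≈ 6540.3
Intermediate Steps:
T(h) = 1 - h/9 (T(h) = 1 + h*(-⅑) = 1 - h/9)
m = -12 (m = (3 - 1*4)*(-3) - 15 = (3 - 4)*(-3) - 15 = -1*(-3) - 15 = 3 - 15 = -12)
(1/(T(34) - 1567) + m)*(-1*545) = (1/((1 - ⅑*34) - 1567) - 12)*(-1*545) = (1/((1 - 34/9) - 1567) - 12)*(-545) = (1/(-25/9 - 1567) - 12)*(-545) = (1/(-14128/9) - 12)*(-545) = (-9/14128 - 12)*(-545) = -169545/14128*(-545) = 92402025/14128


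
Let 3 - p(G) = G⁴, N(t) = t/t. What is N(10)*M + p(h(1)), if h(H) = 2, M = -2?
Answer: -15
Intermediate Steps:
N(t) = 1
p(G) = 3 - G⁴
N(10)*M + p(h(1)) = 1*(-2) + (3 - 1*2⁴) = -2 + (3 - 1*16) = -2 + (3 - 16) = -2 - 13 = -15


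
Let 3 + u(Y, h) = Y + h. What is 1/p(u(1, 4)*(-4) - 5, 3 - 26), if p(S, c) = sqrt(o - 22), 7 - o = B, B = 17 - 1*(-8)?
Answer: -I*sqrt(10)/20 ≈ -0.15811*I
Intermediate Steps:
B = 25 (B = 17 + 8 = 25)
o = -18 (o = 7 - 1*25 = 7 - 25 = -18)
u(Y, h) = -3 + Y + h (u(Y, h) = -3 + (Y + h) = -3 + Y + h)
p(S, c) = 2*I*sqrt(10) (p(S, c) = sqrt(-18 - 22) = sqrt(-40) = 2*I*sqrt(10))
1/p(u(1, 4)*(-4) - 5, 3 - 26) = 1/(2*I*sqrt(10)) = -I*sqrt(10)/20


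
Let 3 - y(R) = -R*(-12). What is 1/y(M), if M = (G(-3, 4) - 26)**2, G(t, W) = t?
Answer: -1/10089 ≈ -9.9118e-5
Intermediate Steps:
M = 841 (M = (-3 - 26)**2 = (-29)**2 = 841)
y(R) = 3 - 12*R (y(R) = 3 - (-R)*(-12) = 3 - 12*R)
1/y(M) = 1/(3 - 12*841) = 1/(3 - 10092) = 1/(-10089) = -1/10089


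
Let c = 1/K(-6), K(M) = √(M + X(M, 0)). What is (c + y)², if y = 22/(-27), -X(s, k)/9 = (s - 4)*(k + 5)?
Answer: 71875/107892 - 22*√111/2997 ≈ 0.58884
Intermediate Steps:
X(s, k) = -9*(-4 + s)*(5 + k) (X(s, k) = -9*(s - 4)*(k + 5) = -9*(-4 + s)*(5 + k))
y = -22/27 (y = 22*(-1/27) = -22/27 ≈ -0.81481)
K(M) = √(180 - 44*M) (K(M) = √(M + (180 - 45*M + 36*0 - 9*0*M)) = √(M + (180 - 45*M + 0 + 0)) = √(M + (180 - 45*M)) = √(180 - 44*M))
c = √111/222 (c = 1/(2*√(45 - 11*(-6))) = 1/(2*√(45 + 66)) = 1/(2*√111) = √111/222 ≈ 0.047458)
(c + y)² = (√111/222 - 22/27)² = (-22/27 + √111/222)²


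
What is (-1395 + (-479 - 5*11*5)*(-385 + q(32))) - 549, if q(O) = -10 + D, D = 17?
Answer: 283068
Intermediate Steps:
q(O) = 7 (q(O) = -10 + 17 = 7)
(-1395 + (-479 - 5*11*5)*(-385 + q(32))) - 549 = (-1395 + (-479 - 5*11*5)*(-385 + 7)) - 549 = (-1395 + (-479 - 55*5)*(-378)) - 549 = (-1395 + (-479 - 275)*(-378)) - 549 = (-1395 - 754*(-378)) - 549 = (-1395 + 285012) - 549 = 283617 - 549 = 283068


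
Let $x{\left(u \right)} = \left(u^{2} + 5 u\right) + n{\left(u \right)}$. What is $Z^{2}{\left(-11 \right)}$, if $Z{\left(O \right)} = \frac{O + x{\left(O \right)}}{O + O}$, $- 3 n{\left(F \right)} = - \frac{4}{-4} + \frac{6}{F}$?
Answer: $\frac{819025}{131769} \approx 6.2156$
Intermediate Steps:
$n{\left(F \right)} = - \frac{1}{3} - \frac{2}{F}$ ($n{\left(F \right)} = - \frac{- \frac{4}{-4} + \frac{6}{F}}{3} = - \frac{\left(-4\right) \left(- \frac{1}{4}\right) + \frac{6}{F}}{3} = - \frac{1 + \frac{6}{F}}{3} = - \frac{1}{3} - \frac{2}{F}$)
$x{\left(u \right)} = u^{2} + 5 u + \frac{-6 - u}{3 u}$ ($x{\left(u \right)} = \left(u^{2} + 5 u\right) + \frac{-6 - u}{3 u} = u^{2} + 5 u + \frac{-6 - u}{3 u}$)
$Z{\left(O \right)} = \frac{- \frac{1}{3} + O^{2} - \frac{2}{O} + 6 O}{2 O}$ ($Z{\left(O \right)} = \frac{O + \left(- \frac{1}{3} + O^{2} - \frac{2}{O} + 5 O\right)}{O + O} = \frac{- \frac{1}{3} + O^{2} - \frac{2}{O} + 6 O}{2 O}$)
$Z^{2}{\left(-11 \right)} = \left(3 + \frac{1}{2} \left(-11\right) - \frac{1}{121} - \frac{1}{6 \left(-11\right)}\right)^{2} = \left(3 - \frac{11}{2} - \frac{1}{121} - - \frac{1}{66}\right)^{2} = \left(3 - \frac{11}{2} - \frac{1}{121} + \frac{1}{66}\right)^{2} = \left(- \frac{905}{363}\right)^{2} = \frac{819025}{131769}$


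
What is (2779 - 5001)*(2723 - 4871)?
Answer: 4772856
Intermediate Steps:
(2779 - 5001)*(2723 - 4871) = -2222*(-2148) = 4772856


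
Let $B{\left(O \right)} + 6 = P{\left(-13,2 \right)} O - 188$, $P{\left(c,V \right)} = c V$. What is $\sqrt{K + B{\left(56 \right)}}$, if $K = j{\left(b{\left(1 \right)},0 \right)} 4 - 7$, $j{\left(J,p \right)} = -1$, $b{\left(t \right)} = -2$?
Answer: $i \sqrt{1661} \approx 40.755 i$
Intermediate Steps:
$P{\left(c,V \right)} = V c$
$B{\left(O \right)} = -194 - 26 O$ ($B{\left(O \right)} = -6 + \left(2 \left(-13\right) O - 188\right) = -6 - \left(188 + 26 O\right) = -194 - 26 O$)
$K = -11$ ($K = \left(-1\right) 4 - 7 = -4 - 7 = -11$)
$\sqrt{K + B{\left(56 \right)}} = \sqrt{-11 - 1650} = \sqrt{-1661} = i \sqrt{1661}$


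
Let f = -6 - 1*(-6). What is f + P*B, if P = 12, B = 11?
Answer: 132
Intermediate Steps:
f = 0 (f = -6 + 6 = 0)
f + P*B = 0 + 12*11 = 0 + 132 = 132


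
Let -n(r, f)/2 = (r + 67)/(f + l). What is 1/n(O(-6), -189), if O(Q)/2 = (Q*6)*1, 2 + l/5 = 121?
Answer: 203/5 ≈ 40.600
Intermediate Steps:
l = 595 (l = -10 + 5*121 = -10 + 605 = 595)
O(Q) = 12*Q (O(Q) = 2*((Q*6)*1) = 2*((6*Q)*1) = 2*(6*Q) = 12*Q)
n(r, f) = -2*(67 + r)/(595 + f) (n(r, f) = -2*(r + 67)/(f + 595) = -2*(67 + r)/(595 + f))
1/n(O(-6), -189) = 1/(2*(-67 - 12*(-6))/(595 - 189)) = 1/(2*(-67 - 1*(-72))/406) = 1/(2*(1/406)*(-67 + 72)) = 1/(2*(1/406)*5) = 1/(5/203) = 203/5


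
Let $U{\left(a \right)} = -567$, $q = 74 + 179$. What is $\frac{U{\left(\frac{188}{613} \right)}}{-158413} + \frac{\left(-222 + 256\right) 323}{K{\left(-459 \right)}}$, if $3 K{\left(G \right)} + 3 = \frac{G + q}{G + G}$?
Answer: $- \frac{1197777282012}{100909081} \approx -11870.0$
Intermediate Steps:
$q = 253$
$K{\left(G \right)} = -1 + \frac{253 + G}{6 G}$ ($K{\left(G \right)} = -1 + \frac{\left(G + 253\right) \frac{1}{G + G}}{3} = -1 + \frac{\left(253 + G\right) \frac{1}{2 G}}{3} = -1 + \frac{\frac{1}{2} \frac{1}{G} \left(253 + G\right)}{3} = -1 + \frac{253 + G}{6 G}$)
$\frac{U{\left(\frac{188}{613} \right)}}{-158413} + \frac{\left(-222 + 256\right) 323}{K{\left(-459 \right)}} = - \frac{567}{-158413} + \frac{\left(-222 + 256\right) 323}{\frac{1}{6} \frac{1}{-459} \left(253 - -2295\right)} = \left(-567\right) \left(- \frac{1}{158413}\right) + \frac{34 \cdot 323}{\frac{1}{6} \left(- \frac{1}{459}\right) \left(253 + 2295\right)} = \frac{567}{158413} + \frac{10982}{\frac{1}{6} \left(- \frac{1}{459}\right) 2548} = \frac{567}{158413} + \frac{10982}{- \frac{1274}{1377}} = \frac{567}{158413} + 10982 \left(- \frac{1377}{1274}\right) = \frac{567}{158413} - \frac{7561107}{637} = - \frac{1197777282012}{100909081}$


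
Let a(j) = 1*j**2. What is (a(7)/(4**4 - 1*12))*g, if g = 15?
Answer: 735/244 ≈ 3.0123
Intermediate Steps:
a(j) = j**2
(a(7)/(4**4 - 1*12))*g = (7**2/(4**4 - 1*12))*15 = (49/(256 - 12))*15 = (49/244)*15 = 735/244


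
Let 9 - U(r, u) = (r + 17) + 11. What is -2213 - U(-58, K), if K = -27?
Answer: -2252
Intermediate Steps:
U(r, u) = -19 - r (U(r, u) = 9 - ((r + 17) + 11) = 9 - ((17 + r) + 11) = 9 - (28 + r) = 9 + (-28 - r) = -19 - r)
-2213 - U(-58, K) = -2213 - (-19 - 1*(-58)) = -2213 - (-19 + 58) = -2213 - 1*39 = -2213 - 39 = -2252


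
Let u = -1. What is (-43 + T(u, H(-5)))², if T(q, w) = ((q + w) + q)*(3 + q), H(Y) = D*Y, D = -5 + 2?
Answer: 289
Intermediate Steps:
D = -3
H(Y) = -3*Y
T(q, w) = (3 + q)*(w + 2*q) (T(q, w) = (w + 2*q)*(3 + q) = (3 + q)*(w + 2*q))
(-43 + T(u, H(-5)))² = (-43 + (2*(-1)² + 3*(-3*(-5)) + 6*(-1) - (-3)*(-5)))² = (-43 + (2*1 + 3*15 - 6 - 1*15))² = (-43 + (2 + 45 - 6 - 15))² = (-43 + 26)² = (-17)² = 289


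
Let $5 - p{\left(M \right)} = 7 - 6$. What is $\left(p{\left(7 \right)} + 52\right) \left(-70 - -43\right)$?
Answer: $-1512$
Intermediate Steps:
$p{\left(M \right)} = 4$ ($p{\left(M \right)} = 5 - \left(7 - 6\right) = 5 - 1 = 4$)
$\left(p{\left(7 \right)} + 52\right) \left(-70 - -43\right) = \left(4 + 52\right) \left(-70 - -43\right) = 56 \left(-70 + 43\right) = 56 \left(-27\right) = -1512$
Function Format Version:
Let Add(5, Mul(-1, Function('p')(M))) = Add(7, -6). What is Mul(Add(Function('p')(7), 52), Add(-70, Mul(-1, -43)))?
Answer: -1512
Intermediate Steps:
Function('p')(M) = 4 (Function('p')(M) = Add(5, Mul(-1, Add(7, -6))) = Add(5, Mul(-1, 1)) = Add(5, -1) = 4)
Mul(Add(Function('p')(7), 52), Add(-70, Mul(-1, -43))) = Mul(Add(4, 52), Add(-70, Mul(-1, -43))) = Mul(56, Add(-70, 43)) = Mul(56, -27) = -1512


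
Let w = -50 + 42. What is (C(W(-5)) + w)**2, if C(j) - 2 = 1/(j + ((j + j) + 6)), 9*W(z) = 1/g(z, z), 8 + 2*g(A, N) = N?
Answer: 1830609/53824 ≈ 34.011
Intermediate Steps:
g(A, N) = -4 + N/2
W(z) = 1/(9*(-4 + z/2))
w = -8
C(j) = 2 + 1/(6 + 3*j) (C(j) = 2 + 1/(j + ((j + j) + 6)) = 2 + 1/(j + (2*j + 6)) = 2 + 1/(j + (6 + 2*j)) = 2 + 1/(6 + 3*j))
(C(W(-5)) + w)**2 = ((13 + 6*(2/(9*(-8 - 5))))/(3*(2 + 2/(9*(-8 - 5)))) - 8)**2 = ((13 + 6*((2/9)/(-13)))/(3*(2 + (2/9)/(-13))) - 8)**2 = ((13 + 6*((2/9)*(-1/13)))/(3*(2 + (2/9)*(-1/13))) - 8)**2 = ((13 + 6*(-2/117))/(3*(2 - 2/117)) - 8)**2 = ((13 - 4/39)/(3*(232/117)) - 8)**2 = ((1/3)*(117/232)*(503/39) - 8)**2 = (503/232 - 8)**2 = (-1353/232)**2 = 1830609/53824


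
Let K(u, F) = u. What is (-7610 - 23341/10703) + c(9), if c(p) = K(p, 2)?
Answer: -81376844/10703 ≈ -7603.2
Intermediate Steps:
c(p) = p
(-7610 - 23341/10703) + c(9) = (-7610 - 23341/10703) + 9 = -81473171/10703 + 9 = -81376844/10703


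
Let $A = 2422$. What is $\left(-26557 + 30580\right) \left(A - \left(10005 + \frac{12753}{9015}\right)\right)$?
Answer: $- \frac{91688860818}{3005} \approx -3.0512 \cdot 10^{7}$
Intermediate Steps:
$\left(-26557 + 30580\right) \left(A - \left(10005 + \frac{12753}{9015}\right)\right) = \left(-26557 + 30580\right) \left(2422 - \left(10005 + \frac{12753}{9015}\right)\right) = 4023 \left(2422 - \frac{30069276}{3005}\right) = 4023 \left(- \frac{22791166}{3005}\right) = - \frac{91688860818}{3005}$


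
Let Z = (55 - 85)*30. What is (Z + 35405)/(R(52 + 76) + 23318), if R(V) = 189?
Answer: 34505/23507 ≈ 1.4679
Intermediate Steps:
Z = -900 (Z = -30*30 = -900)
(Z + 35405)/(R(52 + 76) + 23318) = (-900 + 35405)/(189 + 23318) = 34505/23507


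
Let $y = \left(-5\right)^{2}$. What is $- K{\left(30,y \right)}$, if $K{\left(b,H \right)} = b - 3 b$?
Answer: $60$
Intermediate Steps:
$y = 25$
$K{\left(b,H \right)} = - 2 b$
$- K{\left(30,y \right)} = - \left(-2\right) 30 = \left(-1\right) \left(-60\right) = 60$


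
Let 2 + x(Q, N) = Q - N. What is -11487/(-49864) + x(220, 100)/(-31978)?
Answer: 11303/49864 ≈ 0.22668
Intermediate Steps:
x(Q, N) = -2 + Q - N (x(Q, N) = -2 + (Q - N) = -2 + Q - N)
-11487/(-49864) + x(220, 100)/(-31978) = -11487/(-49864) + (-2 + 220 - 1*100)/(-31978) = -11487*(-1/49864) + (-2 + 220 - 100)*(-1/31978) = 11487/49864 + 118*(-1/31978) = 11487/49864 - 1/271 = 11303/49864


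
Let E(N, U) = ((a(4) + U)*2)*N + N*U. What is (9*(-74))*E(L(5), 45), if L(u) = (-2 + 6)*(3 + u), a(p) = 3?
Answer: -3004992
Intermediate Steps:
L(u) = 12 + 4*u (L(u) = 4*(3 + u) = 12 + 4*u)
E(N, U) = N*U + N*(6 + 2*U) (E(N, U) = ((3 + U)*2)*N + N*U = (6 + 2*U)*N + N*U = N*(6 + 2*U) + N*U = N*U + N*(6 + 2*U))
(9*(-74))*E(L(5), 45) = (9*(-74))*(3*(12 + 4*5)*(2 + 45)) = -1998*(12 + 20)*47 = -1998*32*47 = -666*4512 = -3004992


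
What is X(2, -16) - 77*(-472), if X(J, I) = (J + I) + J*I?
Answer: 36298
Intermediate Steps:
X(J, I) = I + J + I*J (X(J, I) = (I + J) + I*J = I + J + I*J)
X(2, -16) - 77*(-472) = (-16 + 2 - 16*2) - 77*(-472) = (-16 + 2 - 32) + 36344 = -46 + 36344 = 36298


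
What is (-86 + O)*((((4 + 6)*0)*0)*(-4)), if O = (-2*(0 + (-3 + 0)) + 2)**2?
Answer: 0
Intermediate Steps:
O = 64 (O = (-2*(0 - 3) + 2)**2 = (-2*(-3) + 2)**2 = (6 + 2)**2 = 8**2 = 64)
(-86 + O)*((((4 + 6)*0)*0)*(-4)) = (-86 + 64)*((((4 + 6)*0)*0)*(-4)) = -22*(10*0)*0*(-4) = -22*0*0*(-4) = -0*(-4) = -22*0 = 0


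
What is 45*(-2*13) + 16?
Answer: -1154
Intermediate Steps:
45*(-2*13) + 16 = 45*(-26) + 16 = -1170 + 16 = -1154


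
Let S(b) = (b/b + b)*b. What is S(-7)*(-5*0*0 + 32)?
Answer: 1344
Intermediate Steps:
S(b) = b*(1 + b) (S(b) = (1 + b)*b = b*(1 + b))
S(-7)*(-5*0*0 + 32) = (-7*(1 - 7))*(-5*0*0 + 32) = (-7*(-6))*(0*0 + 32) = 42*(0 + 32) = 42*32 = 1344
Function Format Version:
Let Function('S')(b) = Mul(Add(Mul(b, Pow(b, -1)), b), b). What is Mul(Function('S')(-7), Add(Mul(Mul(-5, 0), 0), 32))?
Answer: 1344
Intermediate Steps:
Function('S')(b) = Mul(b, Add(1, b)) (Function('S')(b) = Mul(Add(1, b), b) = Mul(b, Add(1, b)))
Mul(Function('S')(-7), Add(Mul(Mul(-5, 0), 0), 32)) = Mul(Mul(-7, Add(1, -7)), Add(Mul(Mul(-5, 0), 0), 32)) = Mul(Mul(-7, -6), Add(Mul(0, 0), 32)) = Mul(42, Add(0, 32)) = Mul(42, 32) = 1344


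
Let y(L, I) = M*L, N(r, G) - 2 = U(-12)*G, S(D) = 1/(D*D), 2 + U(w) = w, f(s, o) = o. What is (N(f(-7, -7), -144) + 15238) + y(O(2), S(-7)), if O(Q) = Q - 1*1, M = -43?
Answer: 17213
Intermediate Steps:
U(w) = -2 + w
S(D) = D**(-2) (S(D) = 1/(D**2) = D**(-2))
N(r, G) = 2 - 14*G (N(r, G) = 2 + (-2 - 12)*G = 2 - 14*G)
O(Q) = -1 + Q (O(Q) = Q - 1 = -1 + Q)
y(L, I) = -43*L
(N(f(-7, -7), -144) + 15238) + y(O(2), S(-7)) = ((2 - 14*(-144)) + 15238) - 43*(-1 + 2) = ((2 + 2016) + 15238) - 43*1 = (2018 + 15238) - 43 = 17256 - 43 = 17213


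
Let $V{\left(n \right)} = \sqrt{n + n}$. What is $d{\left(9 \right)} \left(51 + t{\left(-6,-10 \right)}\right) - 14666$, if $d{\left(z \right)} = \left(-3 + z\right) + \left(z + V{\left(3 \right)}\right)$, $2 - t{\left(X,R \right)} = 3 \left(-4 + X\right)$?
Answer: $-13421 + 83 \sqrt{6} \approx -13218.0$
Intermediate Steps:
$t{\left(X,R \right)} = 14 - 3 X$ ($t{\left(X,R \right)} = 2 - 3 \left(-4 + X\right) = 2 - \left(-12 + 3 X\right) = 14 - 3 X$)
$V{\left(n \right)} = \sqrt{2} \sqrt{n}$ ($V{\left(n \right)} = \sqrt{2 n} = \sqrt{2} \sqrt{n}$)
$d{\left(z \right)} = -3 + \sqrt{6} + 2 z$ ($d{\left(z \right)} = \left(-3 + z\right) + \left(z + \sqrt{2} \sqrt{3}\right) = \left(-3 + z\right) + \left(z + \sqrt{6}\right) = -3 + \sqrt{6} + 2 z$)
$d{\left(9 \right)} \left(51 + t{\left(-6,-10 \right)}\right) - 14666 = \left(-3 + \sqrt{6} + 2 \cdot 9\right) \left(51 + \left(14 - -18\right)\right) - 14666 = \left(-3 + \sqrt{6} + 18\right) \left(51 + \left(14 + 18\right)\right) - 14666 = \left(15 + \sqrt{6}\right) \left(51 + 32\right) - 14666 = \left(15 + \sqrt{6}\right) 83 - 14666 = \left(1245 + 83 \sqrt{6}\right) - 14666 = -13421 + 83 \sqrt{6}$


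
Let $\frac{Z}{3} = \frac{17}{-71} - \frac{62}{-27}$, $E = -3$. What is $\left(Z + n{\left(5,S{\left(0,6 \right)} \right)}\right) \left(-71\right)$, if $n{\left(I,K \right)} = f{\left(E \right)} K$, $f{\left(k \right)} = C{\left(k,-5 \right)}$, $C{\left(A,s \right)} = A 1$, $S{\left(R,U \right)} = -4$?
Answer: $- \frac{11611}{9} \approx -1290.1$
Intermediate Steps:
$C{\left(A,s \right)} = A$
$f{\left(k \right)} = k$
$Z = \frac{3943}{639}$ ($Z = 3 \left(\frac{17}{-71} - \frac{62}{-27}\right) = 3 \left(17 \left(- \frac{1}{71}\right) - - \frac{62}{27}\right) = 3 \left(- \frac{17}{71} + \frac{62}{27}\right) = 3 \cdot \frac{3943}{1917} = \frac{3943}{639} \approx 6.1706$)
$n{\left(I,K \right)} = - 3 K$
$\left(Z + n{\left(5,S{\left(0,6 \right)} \right)}\right) \left(-71\right) = \left(\frac{3943}{639} - -12\right) \left(-71\right) = \left(\frac{3943}{639} + 12\right) \left(-71\right) = \frac{11611}{639} \left(-71\right) = - \frac{11611}{9}$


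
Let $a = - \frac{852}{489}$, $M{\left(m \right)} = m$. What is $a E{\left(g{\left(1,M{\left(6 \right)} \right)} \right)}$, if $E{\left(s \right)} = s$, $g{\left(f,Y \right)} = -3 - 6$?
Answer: $\frac{2556}{163} \approx 15.681$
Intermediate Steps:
$g{\left(f,Y \right)} = -9$ ($g{\left(f,Y \right)} = -3 - 6 = -9$)
$a = - \frac{284}{163}$ ($a = \left(-852\right) \frac{1}{489} = - \frac{284}{163} \approx -1.7423$)
$a E{\left(g{\left(1,M{\left(6 \right)} \right)} \right)} = \left(- \frac{284}{163}\right) \left(-9\right) = \frac{2556}{163}$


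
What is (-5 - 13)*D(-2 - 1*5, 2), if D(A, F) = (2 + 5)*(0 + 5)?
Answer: -630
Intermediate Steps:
D(A, F) = 35 (D(A, F) = 7*5 = 35)
(-5 - 13)*D(-2 - 1*5, 2) = (-5 - 13)*35 = -18*35 = -630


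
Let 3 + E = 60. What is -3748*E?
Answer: -213636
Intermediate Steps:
E = 57 (E = -3 + 60 = 57)
-3748*E = -3748*57 = -213636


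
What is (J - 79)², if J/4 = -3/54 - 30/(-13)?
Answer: 67059721/13689 ≈ 4898.8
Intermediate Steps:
J = 1054/117 (J = 4*(-3/54 - 30/(-13)) = 4*(-3*1/54 - 30*(-1/13)) = 4*(-1/18 + 30/13) = 4*(527/234) = 1054/117 ≈ 9.0085)
(J - 79)² = (1054/117 - 79)² = (-8189/117)² = 67059721/13689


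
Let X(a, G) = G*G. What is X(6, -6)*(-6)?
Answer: -216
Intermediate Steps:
X(a, G) = G²
X(6, -6)*(-6) = (-6)²*(-6) = 36*(-6) = -216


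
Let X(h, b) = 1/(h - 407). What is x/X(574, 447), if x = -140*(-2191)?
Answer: 51225580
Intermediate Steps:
X(h, b) = 1/(-407 + h)
x = 306740
x/X(574, 447) = 306740/(1/(-407 + 574)) = 306740/(1/167) = 306740*167 = 51225580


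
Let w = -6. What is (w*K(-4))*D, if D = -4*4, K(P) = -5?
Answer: -480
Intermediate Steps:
D = -16
(w*K(-4))*D = -6*(-5)*(-16) = 30*(-16) = -480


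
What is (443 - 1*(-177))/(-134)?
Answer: -310/67 ≈ -4.6269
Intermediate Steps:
(443 - 1*(-177))/(-134) = (443 + 177)*(-1/134) = 620*(-1/134) = -310/67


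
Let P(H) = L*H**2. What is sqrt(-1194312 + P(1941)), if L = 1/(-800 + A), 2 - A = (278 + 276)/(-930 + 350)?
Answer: I*sqrt(64061150260705158)/231143 ≈ 1095.0*I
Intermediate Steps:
A = 857/290 (A = 2 - (278 + 276)/(-930 + 350) = 2 - 554/(-580) = 2 - 554*(-1)/580 = 2 - 1*(-277/290) = 2 + 277/290 = 857/290 ≈ 2.9552)
L = -290/231143 (L = 1/(-800 + 857/290) = 1/(-231143/290) = -290/231143 ≈ -0.0012546)
P(H) = -290*H**2/231143
sqrt(-1194312 + P(1941)) = sqrt(-1194312 - 290/231143*1941**2) = sqrt(-1194312 - 290/231143*3767481) = sqrt(-1194312 - 1092569490/231143) = sqrt(-277149428106/231143) = I*sqrt(64061150260705158)/231143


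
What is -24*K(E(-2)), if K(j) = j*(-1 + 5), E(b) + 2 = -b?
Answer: 0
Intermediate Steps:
E(b) = -2 - b
K(j) = 4*j (K(j) = j*4 = 4*j)
-24*K(E(-2)) = -96*(-2 - 1*(-2)) = -96*(-2 + 2) = -96*0 = -24*0 = 0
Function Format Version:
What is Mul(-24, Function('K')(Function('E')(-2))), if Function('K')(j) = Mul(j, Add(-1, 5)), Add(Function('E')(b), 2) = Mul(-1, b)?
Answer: 0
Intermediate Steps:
Function('E')(b) = Add(-2, Mul(-1, b))
Function('K')(j) = Mul(4, j) (Function('K')(j) = Mul(j, 4) = Mul(4, j))
Mul(-24, Function('K')(Function('E')(-2))) = Mul(-24, Mul(4, Add(-2, Mul(-1, -2)))) = Mul(-24, Mul(4, Add(-2, 2))) = Mul(-24, Mul(4, 0)) = Mul(-24, 0) = 0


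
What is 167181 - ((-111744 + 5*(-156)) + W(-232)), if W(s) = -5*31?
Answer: 279860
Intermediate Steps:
W(s) = -155
167181 - ((-111744 + 5*(-156)) + W(-232)) = 167181 - ((-111744 + 5*(-156)) - 155) = 167181 - ((-111744 - 780) - 155) = 167181 - (-112524 - 155) = 167181 - 1*(-112679) = 167181 + 112679 = 279860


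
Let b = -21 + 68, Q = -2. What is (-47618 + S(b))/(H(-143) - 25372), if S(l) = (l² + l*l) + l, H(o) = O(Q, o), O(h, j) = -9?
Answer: 43153/25381 ≈ 1.7002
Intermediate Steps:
H(o) = -9
b = 47
S(l) = l + 2*l² (S(l) = (l² + l²) + l = 2*l² + l = l + 2*l²)
(-47618 + S(b))/(H(-143) - 25372) = (-47618 + 47*(1 + 2*47))/(-9 - 25372) = (-47618 + 47*(1 + 94))/(-25381) = (-47618 + 47*95)*(-1/25381) = (-47618 + 4465)*(-1/25381) = -43153*(-1/25381) = 43153/25381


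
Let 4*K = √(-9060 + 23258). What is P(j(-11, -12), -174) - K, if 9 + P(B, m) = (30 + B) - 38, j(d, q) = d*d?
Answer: 104 - √14198/4 ≈ 74.211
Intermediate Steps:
j(d, q) = d²
P(B, m) = -17 + B (P(B, m) = -9 + ((30 + B) - 38) = -9 + (-8 + B) = -17 + B)
K = √14198/4 (K = √(-9060 + 23258)/4 = √14198/4 ≈ 29.789)
P(j(-11, -12), -174) - K = (-17 + (-11)²) - √14198/4 = (-17 + 121) - √14198/4 = 104 - √14198/4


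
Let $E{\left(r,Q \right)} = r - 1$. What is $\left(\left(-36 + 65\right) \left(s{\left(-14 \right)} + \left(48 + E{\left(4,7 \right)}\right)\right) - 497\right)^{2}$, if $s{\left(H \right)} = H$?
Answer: $331776$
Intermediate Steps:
$E{\left(r,Q \right)} = -1 + r$ ($E{\left(r,Q \right)} = r - 1 = -1 + r$)
$\left(\left(-36 + 65\right) \left(s{\left(-14 \right)} + \left(48 + E{\left(4,7 \right)}\right)\right) - 497\right)^{2} = \left(\left(-36 + 65\right) \left(-14 + \left(48 + \left(-1 + 4\right)\right)\right) - 497\right)^{2} = \left(29 \left(-14 + \left(48 + 3\right)\right) - 497\right)^{2} = \left(29 \left(-14 + 51\right) - 497\right)^{2} = \left(29 \cdot 37 - 497\right)^{2} = \left(1073 - 497\right)^{2} = 576^{2} = 331776$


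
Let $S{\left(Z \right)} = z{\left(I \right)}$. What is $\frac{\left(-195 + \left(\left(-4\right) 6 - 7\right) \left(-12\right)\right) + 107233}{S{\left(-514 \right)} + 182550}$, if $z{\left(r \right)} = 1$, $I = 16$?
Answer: $\frac{4670}{7937} \approx 0.58838$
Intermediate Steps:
$S{\left(Z \right)} = 1$
$\frac{\left(-195 + \left(\left(-4\right) 6 - 7\right) \left(-12\right)\right) + 107233}{S{\left(-514 \right)} + 182550} = \frac{\left(-195 + \left(\left(-4\right) 6 - 7\right) \left(-12\right)\right) + 107233}{1 + 182550} = \frac{\left(-195 + \left(-24 - 7\right) \left(-12\right)\right) + 107233}{182551} = \left(\left(-195 - -372\right) + 107233\right) \frac{1}{182551} = \left(\left(-195 + 372\right) + 107233\right) \frac{1}{182551} = \left(177 + 107233\right) \frac{1}{182551} = 107410 \cdot \frac{1}{182551} = \frac{4670}{7937}$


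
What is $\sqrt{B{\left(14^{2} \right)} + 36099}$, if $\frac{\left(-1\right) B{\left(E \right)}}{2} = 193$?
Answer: $\sqrt{35713} \approx 188.98$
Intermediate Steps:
$B{\left(E \right)} = -386$ ($B{\left(E \right)} = \left(-2\right) 193 = -386$)
$\sqrt{B{\left(14^{2} \right)} + 36099} = \sqrt{-386 + 36099} = \sqrt{35713}$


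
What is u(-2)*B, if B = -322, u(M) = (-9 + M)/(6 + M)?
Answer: 1771/2 ≈ 885.50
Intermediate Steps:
u(M) = (-9 + M)/(6 + M)
u(-2)*B = ((-9 - 2)/(6 - 2))*(-322) = (-11/4)*(-322) = ((¼)*(-11))*(-322) = -11/4*(-322) = 1771/2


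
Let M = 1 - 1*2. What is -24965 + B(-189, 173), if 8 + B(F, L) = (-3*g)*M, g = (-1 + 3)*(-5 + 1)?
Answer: -24997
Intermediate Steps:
M = -1 (M = 1 - 2 = -1)
g = -8 (g = 2*(-4) = -8)
B(F, L) = -32 (B(F, L) = -8 - 3*(-8)*(-1) = -8 + 24*(-1) = -8 - 24 = -32)
-24965 + B(-189, 173) = -24965 - 32 = -24997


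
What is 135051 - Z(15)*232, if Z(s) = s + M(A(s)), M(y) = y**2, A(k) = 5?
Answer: 125771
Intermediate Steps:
Z(s) = 25 + s (Z(s) = s + 5**2 = s + 25 = 25 + s)
135051 - Z(15)*232 = 135051 - (25 + 15)*232 = 135051 - 40*232 = 135051 - 1*9280 = 135051 - 9280 = 125771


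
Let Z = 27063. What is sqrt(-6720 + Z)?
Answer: sqrt(20343) ≈ 142.63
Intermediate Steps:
sqrt(-6720 + Z) = sqrt(-6720 + 27063) = sqrt(20343)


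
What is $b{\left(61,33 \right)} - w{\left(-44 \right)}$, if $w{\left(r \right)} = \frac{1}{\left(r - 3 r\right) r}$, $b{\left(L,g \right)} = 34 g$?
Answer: $\frac{4344385}{3872} \approx 1122.0$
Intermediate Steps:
$w{\left(r \right)} = - \frac{1}{2 r^{2}}$ ($w{\left(r \right)} = \frac{1}{- 2 r r} = \frac{\left(- \frac{1}{2}\right) \frac{1}{r}}{r} = - \frac{1}{2 r^{2}}$)
$b{\left(61,33 \right)} - w{\left(-44 \right)} = 34 \cdot 33 - - \frac{1}{2 \cdot 1936} = 1122 - \left(- \frac{1}{2}\right) \frac{1}{1936} = 1122 - - \frac{1}{3872} = 1122 + \frac{1}{3872} = \frac{4344385}{3872}$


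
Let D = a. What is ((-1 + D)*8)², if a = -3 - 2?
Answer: 2304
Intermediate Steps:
a = -5
D = -5
((-1 + D)*8)² = ((-1 - 5)*8)² = (-6*8)² = (-48)² = 2304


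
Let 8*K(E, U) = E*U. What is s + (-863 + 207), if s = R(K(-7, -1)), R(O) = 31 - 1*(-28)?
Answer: -597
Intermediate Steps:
K(E, U) = E*U/8 (K(E, U) = (E*U)/8 = E*U/8)
R(O) = 59 (R(O) = 31 + 28 = 59)
s = 59
s + (-863 + 207) = 59 + (-863 + 207) = 59 - 656 = -597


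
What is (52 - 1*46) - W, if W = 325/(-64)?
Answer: 709/64 ≈ 11.078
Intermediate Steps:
W = -325/64 (W = 325*(-1/64) = -325/64 ≈ -5.0781)
(52 - 1*46) - W = (52 - 1*46) - 1*(-325/64) = (52 - 46) + 325/64 = 6 + 325/64 = 709/64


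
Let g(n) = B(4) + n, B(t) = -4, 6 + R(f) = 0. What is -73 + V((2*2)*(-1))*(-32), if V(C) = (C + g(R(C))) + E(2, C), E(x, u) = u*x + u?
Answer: 759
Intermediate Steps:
R(f) = -6 (R(f) = -6 + 0 = -6)
E(x, u) = u + u*x
g(n) = -4 + n
V(C) = -10 + 4*C (V(C) = (C + (-4 - 6)) + C*(1 + 2) = (C - 10) + C*3 = (-10 + C) + 3*C = -10 + 4*C)
-73 + V((2*2)*(-1))*(-32) = -73 + (-10 + 4*((2*2)*(-1)))*(-32) = -73 + (-10 + 4*(4*(-1)))*(-32) = -73 + (-10 + 4*(-4))*(-32) = -73 + (-10 - 16)*(-32) = -73 - 26*(-32) = -73 + 832 = 759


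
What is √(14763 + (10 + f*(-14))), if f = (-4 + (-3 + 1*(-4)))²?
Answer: √13079 ≈ 114.36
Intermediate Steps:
f = 121 (f = (-4 + (-3 - 4))² = (-4 - 7)² = (-11)² = 121)
√(14763 + (10 + f*(-14))) = √(14763 + (10 + 121*(-14))) = √(14763 + (10 - 1694)) = √(14763 - 1684) = √13079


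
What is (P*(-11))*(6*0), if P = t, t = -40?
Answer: 0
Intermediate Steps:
P = -40
(P*(-11))*(6*0) = (-40*(-11))*(6*0) = 440*0 = 0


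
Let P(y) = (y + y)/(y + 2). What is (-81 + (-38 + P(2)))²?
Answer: 13924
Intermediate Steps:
P(y) = 2*y/(2 + y) (P(y) = (2*y)/(2 + y) = 2*y/(2 + y))
(-81 + (-38 + P(2)))² = (-81 + (-38 + 2*2/(2 + 2)))² = (-81 + (-38 + 2*2/4))² = (-81 + (-38 + 2*2*(¼)))² = (-81 + (-38 + 1))² = (-81 - 37)² = (-118)² = 13924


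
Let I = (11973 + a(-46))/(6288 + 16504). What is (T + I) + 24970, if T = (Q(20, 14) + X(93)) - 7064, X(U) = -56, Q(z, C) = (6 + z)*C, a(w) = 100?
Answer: 415145561/22792 ≈ 18215.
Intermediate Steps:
Q(z, C) = C*(6 + z)
T = -6756 (T = (14*(6 + 20) - 56) - 7064 = (14*26 - 56) - 7064 = (364 - 56) - 7064 = 308 - 7064 = -6756)
I = 12073/22792 (I = (11973 + 100)/(6288 + 16504) = 12073/22792 ≈ 0.52970)
(T + I) + 24970 = (-6756 + 12073/22792) + 24970 = -153970679/22792 + 24970 = 415145561/22792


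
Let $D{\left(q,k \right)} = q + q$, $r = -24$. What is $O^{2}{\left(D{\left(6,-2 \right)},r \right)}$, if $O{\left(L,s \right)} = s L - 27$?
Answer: $99225$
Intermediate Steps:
$D{\left(q,k \right)} = 2 q$
$O{\left(L,s \right)} = -27 + L s$ ($O{\left(L,s \right)} = L s - 27 = -27 + L s$)
$O^{2}{\left(D{\left(6,-2 \right)},r \right)} = \left(-27 + 2 \cdot 6 \left(-24\right)\right)^{2} = \left(-27 + 12 \left(-24\right)\right)^{2} = \left(-27 - 288\right)^{2} = \left(-315\right)^{2} = 99225$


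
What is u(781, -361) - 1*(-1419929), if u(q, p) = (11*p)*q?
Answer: -1681422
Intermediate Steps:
u(q, p) = 11*p*q
u(781, -361) - 1*(-1419929) = 11*(-361)*781 - 1*(-1419929) = -3101351 + 1419929 = -1681422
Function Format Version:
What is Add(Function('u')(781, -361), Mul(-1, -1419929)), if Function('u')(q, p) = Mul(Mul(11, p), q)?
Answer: -1681422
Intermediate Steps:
Function('u')(q, p) = Mul(11, p, q)
Add(Function('u')(781, -361), Mul(-1, -1419929)) = Add(Mul(11, -361, 781), Mul(-1, -1419929)) = Add(-3101351, 1419929) = -1681422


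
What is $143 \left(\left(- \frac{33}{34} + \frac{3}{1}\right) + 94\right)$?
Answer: $\frac{466895}{34} \approx 13732.0$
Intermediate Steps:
$143 \left(\left(- \frac{33}{34} + \frac{3}{1}\right) + 94\right) = 143 \left(\left(\left(-33\right) \frac{1}{34} + 3 \cdot 1\right) + 94\right) = 143 \left(\left(- \frac{33}{34} + 3\right) + 94\right) = 143 \left(\frac{69}{34} + 94\right) = 143 \cdot \frac{3265}{34} = \frac{466895}{34}$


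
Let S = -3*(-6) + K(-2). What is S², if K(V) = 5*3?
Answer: 1089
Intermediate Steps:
K(V) = 15
S = 33 (S = -3*(-6) + 15 = 18 + 15 = 33)
S² = 33² = 1089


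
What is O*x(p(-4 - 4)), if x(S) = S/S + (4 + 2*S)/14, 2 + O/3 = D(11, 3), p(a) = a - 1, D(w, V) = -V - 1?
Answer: 0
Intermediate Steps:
D(w, V) = -1 - V
p(a) = -1 + a
O = -18 (O = -6 + 3*(-1 - 1*3) = -6 + 3*(-1 - 3) = -6 + 3*(-4) = -6 - 12 = -18)
x(S) = 9/7 + S/7 (x(S) = 1 + (4 + 2*S)*(1/14) = 1 + (2/7 + S/7) = 9/7 + S/7)
O*x(p(-4 - 4)) = -18*(9/7 + (-1 + (-4 - 4))/7) = -18*(9/7 + (-1 - 8)/7) = -18*(9/7 + (⅐)*(-9)) = -18*(9/7 - 9/7) = -18*0 = 0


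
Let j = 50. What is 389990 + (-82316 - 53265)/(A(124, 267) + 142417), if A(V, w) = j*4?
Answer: 55619068249/142617 ≈ 3.8999e+5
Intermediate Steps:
A(V, w) = 200 (A(V, w) = 50*4 = 200)
389990 + (-82316 - 53265)/(A(124, 267) + 142417) = 389990 + (-82316 - 53265)/(200 + 142417) = 389990 - 135581/142617 = 55619068249/142617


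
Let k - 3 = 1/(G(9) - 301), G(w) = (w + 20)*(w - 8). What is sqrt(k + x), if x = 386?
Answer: sqrt(1798719)/68 ≈ 19.723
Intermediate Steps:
G(w) = (-8 + w)*(20 + w) (G(w) = (20 + w)*(-8 + w) = (-8 + w)*(20 + w))
k = 815/272 (k = 3 + 1/((-160 + 9**2 + 12*9) - 301) = 3 + 1/((-160 + 81 + 108) - 301) = 3 + 1/(29 - 301) = 3 + 1/(-272) = 3 - 1/272 = 815/272 ≈ 2.9963)
sqrt(k + x) = sqrt(815/272 + 386) = sqrt(105807/272) = sqrt(1798719)/68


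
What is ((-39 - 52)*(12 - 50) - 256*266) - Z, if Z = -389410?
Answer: 324772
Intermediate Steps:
((-39 - 52)*(12 - 50) - 256*266) - Z = ((-39 - 52)*(12 - 50) - 256*266) - 1*(-389410) = (-91*(-38) - 68096) + 389410 = (3458 - 68096) + 389410 = -64638 + 389410 = 324772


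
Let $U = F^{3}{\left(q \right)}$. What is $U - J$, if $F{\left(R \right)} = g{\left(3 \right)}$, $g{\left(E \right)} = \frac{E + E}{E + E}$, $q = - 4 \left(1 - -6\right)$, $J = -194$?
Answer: $195$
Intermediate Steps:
$q = -28$ ($q = - 4 \left(1 + 6\right) = \left(-4\right) 7 = -28$)
$g{\left(E \right)} = 1$ ($g{\left(E \right)} = \frac{2 E}{2 E} = 2 E \frac{1}{2 E} = 1$)
$F{\left(R \right)} = 1$
$U = 1$ ($U = 1^{3} = 1$)
$U - J = 1 - -194 = 1 + 194 = 195$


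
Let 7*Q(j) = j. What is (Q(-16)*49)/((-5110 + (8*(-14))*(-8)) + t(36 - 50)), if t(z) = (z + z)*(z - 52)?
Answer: 8/169 ≈ 0.047337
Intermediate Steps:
Q(j) = j/7
t(z) = 2*z*(-52 + z) (t(z) = (2*z)*(-52 + z) = 2*z*(-52 + z))
(Q(-16)*49)/((-5110 + (8*(-14))*(-8)) + t(36 - 50)) = (((⅐)*(-16))*49)/((-5110 + (8*(-14))*(-8)) + 2*(36 - 50)*(-52 + (36 - 50))) = (-16/7*49)/((-5110 - 112*(-8)) + 2*(-14)*(-52 - 14)) = -112/((-5110 + 896) + 2*(-14)*(-66)) = -112/(-4214 + 1848) = -112/(-2366) = -112*(-1/2366) = 8/169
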